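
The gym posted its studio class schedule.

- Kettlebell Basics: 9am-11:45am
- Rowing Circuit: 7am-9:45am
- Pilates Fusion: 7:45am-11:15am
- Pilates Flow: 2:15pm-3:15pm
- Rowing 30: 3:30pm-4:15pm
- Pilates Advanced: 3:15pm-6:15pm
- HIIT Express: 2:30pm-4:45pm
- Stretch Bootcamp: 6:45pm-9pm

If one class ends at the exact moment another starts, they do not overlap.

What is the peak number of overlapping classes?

3

Sweep the timeline, counting +1 at each start and −1 at each end (ends before starts at a tie):
7am start Rowing Circuit → 1
7:45am start Pilates Fusion → 2
9am start Kettlebell Basics → 3
9:45am end Rowing Circuit → 2
11:15am end Pilates Fusion → 1
11:45am end Kettlebell Basics → 0
2:15pm start Pilates Flow → 1
2:30pm start HIIT Express → 2
3:15pm end Pilates Flow → 1
3:15pm start Pilates Advanced → 2
3:30pm start Rowing 30 → 3
4:15pm end Rowing 30 → 2
4:45pm end HIIT Express → 1
6:15pm end Pilates Advanced → 0
6:45pm start Stretch Bootcamp → 1
9pm end Stretch Bootcamp → 0
Peak is 3, at 9am (Kettlebell Basics, Pilates Fusion, Rowing Circuit).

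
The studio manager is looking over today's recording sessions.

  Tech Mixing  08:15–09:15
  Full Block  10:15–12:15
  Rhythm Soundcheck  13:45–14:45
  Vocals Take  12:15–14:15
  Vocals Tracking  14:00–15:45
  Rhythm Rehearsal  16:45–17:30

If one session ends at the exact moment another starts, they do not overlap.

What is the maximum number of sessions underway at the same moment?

Sweep the timeline, counting +1 at each start and −1 at each end (ends before starts at a tie):
08:15 start Tech Mixing → 1
09:15 end Tech Mixing → 0
10:15 start Full Block → 1
12:15 end Full Block → 0
12:15 start Vocals Take → 1
13:45 start Rhythm Soundcheck → 2
14:00 start Vocals Tracking → 3
14:15 end Vocals Take → 2
14:45 end Rhythm Soundcheck → 1
15:45 end Vocals Tracking → 0
16:45 start Rhythm Rehearsal → 1
17:30 end Rhythm Rehearsal → 0
Peak is 3, at 14:00 (Rhythm Soundcheck, Vocals Take, Vocals Tracking).

3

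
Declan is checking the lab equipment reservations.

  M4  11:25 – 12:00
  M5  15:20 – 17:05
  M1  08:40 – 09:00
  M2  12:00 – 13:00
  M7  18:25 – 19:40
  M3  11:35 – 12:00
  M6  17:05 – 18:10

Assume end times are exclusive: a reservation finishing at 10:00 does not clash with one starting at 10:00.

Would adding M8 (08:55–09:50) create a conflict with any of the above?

Yes — it overlaps M1

M1: starts 08:40 before M8 ends 09:50, and ends 09:00 after M8 starts 08:55 → overlap.
M4: starts 11:25 at or after M8 ends 09:50 → clear.
M3: starts 11:35 at or after M8 ends 09:50 → clear.
M2: starts 12:00 at or after M8 ends 09:50 → clear.
M5: starts 15:20 at or after M8 ends 09:50 → clear.
M6: starts 17:05 at or after M8 ends 09:50 → clear.
M7: starts 18:25 at or after M8 ends 09:50 → clear.
M8 overlaps M1.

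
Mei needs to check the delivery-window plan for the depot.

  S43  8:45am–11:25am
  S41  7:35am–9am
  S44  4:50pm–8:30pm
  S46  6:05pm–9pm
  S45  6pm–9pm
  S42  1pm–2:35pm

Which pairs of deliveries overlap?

Sorted by start: S41, S43, S42, S44, S45, S46.
S43 starts before S41 ends → S41 and S43 overlap.
S42 starts after S41 ends, so nothing later overlaps S41 either.
S42 starts after S43 ends, so nothing later overlaps S43 either.
S44 starts after S42 ends, so nothing later overlaps S42 either.
S45 starts before S44 ends → S44 and S45 overlap.
S46 starts before S44 ends → S44 and S46 overlap.
S46 starts before S45 ends → S45 and S46 overlap.

S41 & S43, S44 & S45, S44 & S46, S45 & S46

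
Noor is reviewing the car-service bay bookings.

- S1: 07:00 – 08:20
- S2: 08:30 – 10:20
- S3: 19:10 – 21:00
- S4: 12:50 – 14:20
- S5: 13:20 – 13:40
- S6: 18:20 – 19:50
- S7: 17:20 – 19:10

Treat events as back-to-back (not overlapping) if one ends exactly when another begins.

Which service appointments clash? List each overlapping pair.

S3 & S6, S4 & S5, S6 & S7

Sorted by start: S1, S2, S4, S5, S7, S6, S3.
S2 starts after S1 ends, so nothing later overlaps S1 either.
S4 starts after S2 ends, so nothing later overlaps S2 either.
S5 starts before S4 ends → S4 and S5 overlap.
S7 starts after S4 ends, so nothing later overlaps S4 either.
S7 starts after S5 ends, so nothing later overlaps S5 either.
S6 starts before S7 ends → S7 and S6 overlap.
S3 starts exactly when S7 ends (back-to-back, no overlap).
S3 starts before S6 ends → S6 and S3 overlap.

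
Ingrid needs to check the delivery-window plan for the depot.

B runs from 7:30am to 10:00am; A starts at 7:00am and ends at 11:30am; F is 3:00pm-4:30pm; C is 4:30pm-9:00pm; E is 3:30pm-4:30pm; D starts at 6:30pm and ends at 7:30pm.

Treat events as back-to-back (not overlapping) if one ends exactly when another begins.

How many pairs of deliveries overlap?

3

Sorted by start: A, B, F, E, C, D.
B starts before A ends → A and B overlap.
F starts after A ends — done with A.
F starts after B ends — done with B.
E starts before F ends → F and E overlap.
C starts exactly when F ends (back-to-back, no overlap) — done with F.
C starts exactly when E ends (back-to-back, no overlap) — done with E.
D starts before C ends → C and D overlap.
Overlapping pairs: A & B, C & D, E & F — 3 in total.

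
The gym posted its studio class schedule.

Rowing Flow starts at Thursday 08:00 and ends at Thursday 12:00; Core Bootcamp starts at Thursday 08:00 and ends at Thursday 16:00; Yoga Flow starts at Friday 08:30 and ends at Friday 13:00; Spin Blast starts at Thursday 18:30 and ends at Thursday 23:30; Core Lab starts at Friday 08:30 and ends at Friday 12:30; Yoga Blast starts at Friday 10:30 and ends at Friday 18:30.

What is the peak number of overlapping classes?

3

Sweep the timeline, counting +1 at each start and −1 at each end (ends before starts at a tie):
Thursday 08:00 start Core Bootcamp → 1
Thursday 08:00 start Rowing Flow → 2
Thursday 12:00 end Rowing Flow → 1
Thursday 16:00 end Core Bootcamp → 0
Thursday 18:30 start Spin Blast → 1
Thursday 23:30 end Spin Blast → 0
Friday 08:30 start Core Lab → 1
Friday 08:30 start Yoga Flow → 2
Friday 10:30 start Yoga Blast → 3
Friday 12:30 end Core Lab → 2
Friday 13:00 end Yoga Flow → 1
Friday 18:30 end Yoga Blast → 0
Peak is 3, at Friday 10:30 (Core Lab, Yoga Blast, Yoga Flow).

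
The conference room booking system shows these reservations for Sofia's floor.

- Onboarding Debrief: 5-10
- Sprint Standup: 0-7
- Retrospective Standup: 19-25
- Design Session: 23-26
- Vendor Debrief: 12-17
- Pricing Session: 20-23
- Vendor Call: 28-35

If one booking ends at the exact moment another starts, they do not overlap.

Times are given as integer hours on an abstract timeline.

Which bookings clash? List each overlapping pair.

Design Session & Retrospective Standup, Onboarding Debrief & Sprint Standup, Pricing Session & Retrospective Standup

Sorted by start: Sprint Standup, Onboarding Debrief, Vendor Debrief, Retrospective Standup, Pricing Session, Design Session, Vendor Call.
Onboarding Debrief starts before Sprint Standup ends → Sprint Standup and Onboarding Debrief overlap.
Vendor Debrief starts after Sprint Standup ends — done with Sprint Standup.
Vendor Debrief starts after Onboarding Debrief ends — done with Onboarding Debrief.
Retrospective Standup starts after Vendor Debrief ends — done with Vendor Debrief.
Pricing Session starts before Retrospective Standup ends → Retrospective Standup and Pricing Session overlap.
Design Session starts before Retrospective Standup ends → Retrospective Standup and Design Session overlap.
Vendor Call starts after Retrospective Standup ends.
Design Session starts exactly when Pricing Session ends (back-to-back, no overlap) — done with Pricing Session.
Vendor Call starts after Design Session ends.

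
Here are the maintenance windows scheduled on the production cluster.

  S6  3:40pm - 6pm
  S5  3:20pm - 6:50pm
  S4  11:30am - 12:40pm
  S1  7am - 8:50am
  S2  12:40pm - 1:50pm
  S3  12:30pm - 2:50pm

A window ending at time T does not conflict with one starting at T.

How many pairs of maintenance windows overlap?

Check each pair: they overlap iff neither finishes before the other starts.
Sorted by start: S1, S4, S3, S2, S5, S6.
S4 starts after S1 ends, so S1 has no further overlaps.
S3 starts before S4 ends → S4 and S3 overlap.
S2 starts exactly when S4 ends (back-to-back, no overlap), so S4 has no further overlaps.
S2 starts before S3 ends → S3 and S2 overlap.
S5 starts after S3 ends, so S3 has no further overlaps.
S5 starts after S2 ends, so S2 has no further overlaps.
S6 starts before S5 ends → S5 and S6 overlap.
Overlapping pairs: S2 & S3, S3 & S4, S5 & S6 — 3 in total.

3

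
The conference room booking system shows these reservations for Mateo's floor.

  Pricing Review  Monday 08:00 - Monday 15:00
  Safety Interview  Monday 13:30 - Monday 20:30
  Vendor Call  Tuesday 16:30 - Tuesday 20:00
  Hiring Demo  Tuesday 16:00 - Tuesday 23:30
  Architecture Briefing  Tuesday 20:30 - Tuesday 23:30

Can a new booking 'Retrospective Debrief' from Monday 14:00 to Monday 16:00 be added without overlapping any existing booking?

No — it overlaps Pricing Review, Safety Interview

Pricing Review: starts Monday 08:00 before Retrospective Debrief ends Monday 16:00, and ends Monday 15:00 after Retrospective Debrief starts Monday 14:00 → overlap.
Safety Interview: starts Monday 13:30 before Retrospective Debrief ends Monday 16:00, and ends Monday 20:30 after Retrospective Debrief starts Monday 14:00 → overlap.
Hiring Demo: starts Tuesday 16:00 at or after Retrospective Debrief ends Monday 16:00 → clear.
Vendor Call: starts Tuesday 16:30 at or after Retrospective Debrief ends Monday 16:00 → clear.
Architecture Briefing: starts Tuesday 20:30 at or after Retrospective Debrief ends Monday 16:00 → clear.
Retrospective Debrief overlaps Pricing Review, Safety Interview.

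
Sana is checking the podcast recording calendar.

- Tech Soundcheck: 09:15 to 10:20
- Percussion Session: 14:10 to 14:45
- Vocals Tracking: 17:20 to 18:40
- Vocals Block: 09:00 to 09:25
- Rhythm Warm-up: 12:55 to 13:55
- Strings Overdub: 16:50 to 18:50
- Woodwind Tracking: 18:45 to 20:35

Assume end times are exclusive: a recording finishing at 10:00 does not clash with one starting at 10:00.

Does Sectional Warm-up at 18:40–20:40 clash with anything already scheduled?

Vocals Block: ends 09:25 at or before Sectional Warm-up starts 18:40 → clear.
Tech Soundcheck: ends 10:20 at or before Sectional Warm-up starts 18:40 → clear.
Rhythm Warm-up: ends 13:55 at or before Sectional Warm-up starts 18:40 → clear.
Percussion Session: ends 14:45 at or before Sectional Warm-up starts 18:40 → clear.
Strings Overdub: starts 16:50 before Sectional Warm-up ends 20:40, and ends 18:50 after Sectional Warm-up starts 18:40 → overlap.
Vocals Tracking: ends 18:40 at or before Sectional Warm-up starts 18:40 → clear.
Woodwind Tracking: starts 18:45 before Sectional Warm-up ends 20:40, and ends 20:35 after Sectional Warm-up starts 18:40 → overlap.
Sectional Warm-up overlaps Strings Overdub, Woodwind Tracking.

Yes — it overlaps Strings Overdub, Woodwind Tracking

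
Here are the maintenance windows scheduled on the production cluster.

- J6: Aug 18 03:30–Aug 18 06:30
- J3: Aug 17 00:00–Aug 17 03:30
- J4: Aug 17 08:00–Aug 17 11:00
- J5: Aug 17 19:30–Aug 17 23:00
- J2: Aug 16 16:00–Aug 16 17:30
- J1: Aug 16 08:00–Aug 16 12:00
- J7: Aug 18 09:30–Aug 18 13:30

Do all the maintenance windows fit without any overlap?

Yes

Sorted by start: J1, J2, J3, J4, J5, J6, J7.
J2 starts after J1 ends, so J1 has no further overlaps.
J3 starts after J2 ends, so J2 has no further overlaps.
J4 starts after J3 ends, so J3 has no further overlaps.
J5 starts after J4 ends, so J4 has no further overlaps.
J6 starts after J5 ends, so J5 has no further overlaps.
J7 starts after J6 ends.
Every pair is clear; the schedule has no overlaps.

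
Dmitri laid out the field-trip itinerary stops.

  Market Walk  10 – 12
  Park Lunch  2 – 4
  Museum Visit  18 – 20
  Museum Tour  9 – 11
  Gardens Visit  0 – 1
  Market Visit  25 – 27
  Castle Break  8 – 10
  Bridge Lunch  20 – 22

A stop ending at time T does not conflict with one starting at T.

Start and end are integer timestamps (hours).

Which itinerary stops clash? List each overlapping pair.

Castle Break & Museum Tour, Market Walk & Museum Tour

Sorted by start: Gardens Visit, Park Lunch, Castle Break, Museum Tour, Market Walk, Museum Visit, Bridge Lunch, Market Visit.
Park Lunch starts after Gardens Visit ends, so Gardens Visit has no further overlaps.
Castle Break starts after Park Lunch ends, so Park Lunch has no further overlaps.
Museum Tour starts before Castle Break ends → Castle Break and Museum Tour overlap.
Market Walk starts exactly when Castle Break ends (back-to-back, no overlap), so Castle Break has no further overlaps.
Market Walk starts before Museum Tour ends → Museum Tour and Market Walk overlap.
Museum Visit starts after Museum Tour ends, so Museum Tour has no further overlaps.
Museum Visit starts after Market Walk ends, so Market Walk has no further overlaps.
Bridge Lunch starts exactly when Museum Visit ends (back-to-back, no overlap), so Museum Visit has no further overlaps.
Market Visit starts after Bridge Lunch ends.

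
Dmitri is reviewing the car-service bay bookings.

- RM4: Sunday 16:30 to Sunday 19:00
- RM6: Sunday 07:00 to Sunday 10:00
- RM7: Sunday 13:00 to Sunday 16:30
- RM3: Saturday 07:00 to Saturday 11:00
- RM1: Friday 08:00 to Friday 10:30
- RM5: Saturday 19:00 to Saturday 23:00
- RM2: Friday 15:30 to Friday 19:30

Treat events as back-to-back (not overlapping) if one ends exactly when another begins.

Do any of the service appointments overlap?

No

Sorted by start: RM1, RM2, RM3, RM5, RM6, RM7, RM4.
RM2 starts after RM1 ends, so RM1 has no further overlaps.
RM3 starts after RM2 ends, so RM2 has no further overlaps.
RM5 starts after RM3 ends, so RM3 has no further overlaps.
RM6 starts after RM5 ends, so RM5 has no further overlaps.
RM7 starts after RM6 ends, so RM6 has no further overlaps.
RM4 starts exactly when RM7 ends (back-to-back, no overlap).
Every pair is clear; the schedule has no overlaps.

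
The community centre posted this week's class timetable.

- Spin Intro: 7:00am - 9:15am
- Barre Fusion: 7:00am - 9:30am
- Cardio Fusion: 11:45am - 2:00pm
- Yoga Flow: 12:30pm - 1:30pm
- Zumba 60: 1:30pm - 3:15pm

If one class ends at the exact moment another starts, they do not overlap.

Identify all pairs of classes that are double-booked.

Barre Fusion & Spin Intro, Cardio Fusion & Yoga Flow, Cardio Fusion & Zumba 60

Two intervals overlap when each starts before the other ends.
Sorted by start: Spin Intro, Barre Fusion, Cardio Fusion, Yoga Flow, Zumba 60.
Barre Fusion starts before Spin Intro ends → Spin Intro and Barre Fusion overlap.
Cardio Fusion starts after Spin Intro ends, so Spin Intro has no further overlaps.
Cardio Fusion starts after Barre Fusion ends, so Barre Fusion has no further overlaps.
Yoga Flow starts before Cardio Fusion ends → Cardio Fusion and Yoga Flow overlap.
Zumba 60 starts before Cardio Fusion ends → Cardio Fusion and Zumba 60 overlap.
Zumba 60 starts exactly when Yoga Flow ends (back-to-back, no overlap).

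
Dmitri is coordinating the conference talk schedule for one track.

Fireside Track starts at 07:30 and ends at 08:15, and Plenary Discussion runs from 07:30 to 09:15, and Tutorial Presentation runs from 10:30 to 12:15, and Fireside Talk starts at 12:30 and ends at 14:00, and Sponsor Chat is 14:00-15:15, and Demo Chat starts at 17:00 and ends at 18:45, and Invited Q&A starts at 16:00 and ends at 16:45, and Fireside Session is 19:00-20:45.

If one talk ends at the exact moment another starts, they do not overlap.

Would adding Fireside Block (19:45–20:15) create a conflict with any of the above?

Fireside Track: ends 08:15 at or before Fireside Block starts 19:45 → clear.
Plenary Discussion: ends 09:15 at or before Fireside Block starts 19:45 → clear.
Tutorial Presentation: ends 12:15 at or before Fireside Block starts 19:45 → clear.
Fireside Talk: ends 14:00 at or before Fireside Block starts 19:45 → clear.
Sponsor Chat: ends 15:15 at or before Fireside Block starts 19:45 → clear.
Invited Q&A: ends 16:45 at or before Fireside Block starts 19:45 → clear.
Demo Chat: ends 18:45 at or before Fireside Block starts 19:45 → clear.
Fireside Session: starts 19:00 before Fireside Block ends 20:15, and ends 20:45 after Fireside Block starts 19:45 → overlap.
Fireside Block overlaps Fireside Session.

Yes — it overlaps Fireside Session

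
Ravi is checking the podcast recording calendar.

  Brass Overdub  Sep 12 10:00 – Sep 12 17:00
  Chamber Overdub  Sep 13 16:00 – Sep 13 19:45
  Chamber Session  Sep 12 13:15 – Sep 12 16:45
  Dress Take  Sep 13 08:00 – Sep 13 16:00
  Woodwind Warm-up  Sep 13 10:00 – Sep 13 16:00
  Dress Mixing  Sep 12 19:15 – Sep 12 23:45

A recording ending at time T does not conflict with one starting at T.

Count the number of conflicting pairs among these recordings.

2

Sorted by start: Brass Overdub, Chamber Session, Dress Mixing, Dress Take, Woodwind Warm-up, Chamber Overdub.
Chamber Session starts before Brass Overdub ends → Brass Overdub and Chamber Session overlap.
Dress Mixing starts after Brass Overdub ends, so nothing later overlaps Brass Overdub either.
Dress Mixing starts after Chamber Session ends, so nothing later overlaps Chamber Session either.
Dress Take starts after Dress Mixing ends, so nothing later overlaps Dress Mixing either.
Woodwind Warm-up starts before Dress Take ends → Dress Take and Woodwind Warm-up overlap.
Chamber Overdub starts exactly when Dress Take ends (back-to-back, no overlap).
Chamber Overdub starts exactly when Woodwind Warm-up ends (back-to-back, no overlap).
Overlapping pairs: Brass Overdub & Chamber Session, Dress Take & Woodwind Warm-up — 2 in total.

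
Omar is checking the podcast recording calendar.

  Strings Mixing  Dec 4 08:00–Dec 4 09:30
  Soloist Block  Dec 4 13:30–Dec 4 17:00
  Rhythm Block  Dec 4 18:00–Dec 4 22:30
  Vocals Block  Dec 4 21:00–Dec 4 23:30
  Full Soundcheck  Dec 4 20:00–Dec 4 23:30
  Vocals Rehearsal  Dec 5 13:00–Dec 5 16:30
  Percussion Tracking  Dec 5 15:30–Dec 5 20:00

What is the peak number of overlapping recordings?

3

Sort all start/end points and keep a running count:
Dec 4 08:00 start Strings Mixing → 1
Dec 4 09:30 end Strings Mixing → 0
Dec 4 13:30 start Soloist Block → 1
Dec 4 17:00 end Soloist Block → 0
Dec 4 18:00 start Rhythm Block → 1
Dec 4 20:00 start Full Soundcheck → 2
Dec 4 21:00 start Vocals Block → 3
Dec 4 22:30 end Rhythm Block → 2
Dec 4 23:30 end Full Soundcheck → 1
Dec 4 23:30 end Vocals Block → 0
Dec 5 13:00 start Vocals Rehearsal → 1
Dec 5 15:30 start Percussion Tracking → 2
Dec 5 16:30 end Vocals Rehearsal → 1
Dec 5 20:00 end Percussion Tracking → 0
Peak is 3, at Dec 4 21:00 (Full Soundcheck, Rhythm Block, Vocals Block).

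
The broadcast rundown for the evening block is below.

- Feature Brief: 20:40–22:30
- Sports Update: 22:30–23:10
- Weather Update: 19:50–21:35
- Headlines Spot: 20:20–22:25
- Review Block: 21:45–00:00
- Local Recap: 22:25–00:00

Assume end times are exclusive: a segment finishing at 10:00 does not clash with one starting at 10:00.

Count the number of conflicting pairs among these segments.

Sorted by start: Weather Update, Headlines Spot, Feature Brief, Review Block, Local Recap, Sports Update.
Headlines Spot starts before Weather Update ends → Weather Update and Headlines Spot overlap.
Feature Brief starts before Weather Update ends → Weather Update and Feature Brief overlap.
Review Block starts after Weather Update ends, so Weather Update has no further overlaps.
Feature Brief starts before Headlines Spot ends → Headlines Spot and Feature Brief overlap.
Review Block starts before Headlines Spot ends → Headlines Spot and Review Block overlap.
Local Recap starts exactly when Headlines Spot ends (back-to-back, no overlap), so Headlines Spot has no further overlaps.
Review Block starts before Feature Brief ends → Feature Brief and Review Block overlap.
Local Recap starts before Feature Brief ends → Feature Brief and Local Recap overlap.
Sports Update starts exactly when Feature Brief ends (back-to-back, no overlap).
Local Recap starts before Review Block ends → Review Block and Local Recap overlap.
Sports Update starts before Review Block ends → Review Block and Sports Update overlap.
Sports Update starts before Local Recap ends → Local Recap and Sports Update overlap.
Overlapping pairs: Feature Brief & Headlines Spot, Feature Brief & Local Recap, Feature Brief & Review Block, Feature Brief & Weather Update, Headlines Spot & Review Block, Headlines Spot & Weather Update, Local Recap & Review Block, Local Recap & Sports Update, Review Block & Sports Update — 9 in total.

9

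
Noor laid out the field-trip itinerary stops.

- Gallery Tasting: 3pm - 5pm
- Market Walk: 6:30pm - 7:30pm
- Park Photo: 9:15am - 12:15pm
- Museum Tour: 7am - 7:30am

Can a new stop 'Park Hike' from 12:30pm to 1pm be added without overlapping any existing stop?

Museum Tour: ends 7:30am at or before Park Hike starts 12:30pm → clear.
Park Photo: ends 12:15pm at or before Park Hike starts 12:30pm → clear.
Gallery Tasting: starts 3pm at or after Park Hike ends 1pm → clear.
Market Walk: starts 6:30pm at or after Park Hike ends 1pm → clear.

Yes — the slot is free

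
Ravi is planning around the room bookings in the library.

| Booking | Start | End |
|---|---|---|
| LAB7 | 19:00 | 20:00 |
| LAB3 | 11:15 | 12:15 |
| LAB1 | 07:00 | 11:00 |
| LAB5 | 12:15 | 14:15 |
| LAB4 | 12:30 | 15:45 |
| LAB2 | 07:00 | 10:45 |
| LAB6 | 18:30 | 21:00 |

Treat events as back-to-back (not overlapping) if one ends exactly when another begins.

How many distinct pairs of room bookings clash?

3

Two intervals overlap when each starts before the other ends.
Sorted by start: LAB1, LAB2, LAB3, LAB5, LAB4, LAB6, LAB7.
LAB2 starts before LAB1 ends → LAB1 and LAB2 overlap.
LAB3 starts after LAB1 ends — done with LAB1.
LAB3 starts after LAB2 ends — done with LAB2.
LAB5 starts exactly when LAB3 ends (back-to-back, no overlap) — done with LAB3.
LAB4 starts before LAB5 ends → LAB5 and LAB4 overlap.
LAB6 starts after LAB5 ends — done with LAB5.
LAB6 starts after LAB4 ends — done with LAB4.
LAB7 starts before LAB6 ends → LAB6 and LAB7 overlap.
Overlapping pairs: LAB1 & LAB2, LAB4 & LAB5, LAB6 & LAB7 — 3 in total.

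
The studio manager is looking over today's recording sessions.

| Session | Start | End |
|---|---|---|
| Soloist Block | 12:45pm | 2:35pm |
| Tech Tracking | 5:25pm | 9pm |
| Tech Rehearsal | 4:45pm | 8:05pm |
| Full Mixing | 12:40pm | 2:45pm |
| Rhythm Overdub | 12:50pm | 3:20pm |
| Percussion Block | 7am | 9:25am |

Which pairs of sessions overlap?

Sorted by start: Percussion Block, Full Mixing, Soloist Block, Rhythm Overdub, Tech Rehearsal, Tech Tracking.
Full Mixing starts after Percussion Block ends — done with Percussion Block.
Soloist Block starts before Full Mixing ends → Full Mixing and Soloist Block overlap.
Rhythm Overdub starts before Full Mixing ends → Full Mixing and Rhythm Overdub overlap.
Tech Rehearsal starts after Full Mixing ends — done with Full Mixing.
Rhythm Overdub starts before Soloist Block ends → Soloist Block and Rhythm Overdub overlap.
Tech Rehearsal starts after Soloist Block ends — done with Soloist Block.
Tech Rehearsal starts after Rhythm Overdub ends — done with Rhythm Overdub.
Tech Tracking starts before Tech Rehearsal ends → Tech Rehearsal and Tech Tracking overlap.

Full Mixing & Rhythm Overdub, Full Mixing & Soloist Block, Rhythm Overdub & Soloist Block, Tech Rehearsal & Tech Tracking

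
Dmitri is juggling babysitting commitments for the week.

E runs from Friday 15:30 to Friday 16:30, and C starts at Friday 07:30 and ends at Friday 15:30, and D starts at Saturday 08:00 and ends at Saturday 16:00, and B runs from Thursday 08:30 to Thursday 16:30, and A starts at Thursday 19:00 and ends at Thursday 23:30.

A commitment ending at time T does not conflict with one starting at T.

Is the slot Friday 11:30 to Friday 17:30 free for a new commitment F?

No — it overlaps C, E

B: ends Thursday 16:30 at or before F starts Friday 11:30 → clear.
A: ends Thursday 23:30 at or before F starts Friday 11:30 → clear.
C: starts Friday 07:30 before F ends Friday 17:30, and ends Friday 15:30 after F starts Friday 11:30 → overlap.
E: starts Friday 15:30 before F ends Friday 17:30, and ends Friday 16:30 after F starts Friday 11:30 → overlap.
D: starts Saturday 08:00 at or after F ends Friday 17:30 → clear.
F overlaps C, E.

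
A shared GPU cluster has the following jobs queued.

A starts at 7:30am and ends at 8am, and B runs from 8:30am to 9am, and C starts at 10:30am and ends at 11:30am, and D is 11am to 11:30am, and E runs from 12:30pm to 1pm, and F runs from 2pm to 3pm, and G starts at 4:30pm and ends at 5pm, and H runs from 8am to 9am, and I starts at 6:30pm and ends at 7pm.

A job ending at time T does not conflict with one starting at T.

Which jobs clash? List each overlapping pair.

B & H, C & D

Sorted by start: A, H, B, C, D, E, F, G, I.
H starts exactly when A ends (back-to-back, no overlap) — done with A.
B starts before H ends → H and B overlap.
C starts after H ends — done with H.
C starts after B ends — done with B.
D starts before C ends → C and D overlap.
E starts after C ends — done with C.
E starts after D ends — done with D.
F starts after E ends — done with E.
G starts after F ends — done with F.
I starts after G ends.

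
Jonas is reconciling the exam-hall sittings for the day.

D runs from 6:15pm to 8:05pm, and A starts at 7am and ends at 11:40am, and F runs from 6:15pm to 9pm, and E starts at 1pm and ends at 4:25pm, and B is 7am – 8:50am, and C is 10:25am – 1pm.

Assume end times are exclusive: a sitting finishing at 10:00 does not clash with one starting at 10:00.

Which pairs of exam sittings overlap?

Check each pair: they overlap iff neither finishes before the other starts.
Sorted by start: A, B, C, E, D, F.
B starts before A ends → A and B overlap.
C starts before A ends → A and C overlap.
E starts after A ends, so nothing later overlaps A either.
C starts after B ends, so nothing later overlaps B either.
E starts exactly when C ends (back-to-back, no overlap), so nothing later overlaps C either.
D starts after E ends, so nothing later overlaps E either.
F starts before D ends → D and F overlap.

A & B, A & C, D & F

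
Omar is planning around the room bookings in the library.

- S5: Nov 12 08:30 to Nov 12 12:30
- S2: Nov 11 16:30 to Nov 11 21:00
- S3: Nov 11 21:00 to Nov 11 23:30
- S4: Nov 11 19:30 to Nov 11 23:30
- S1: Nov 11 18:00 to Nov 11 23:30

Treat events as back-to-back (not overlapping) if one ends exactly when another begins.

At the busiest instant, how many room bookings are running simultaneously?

Sweep the timeline, counting +1 at each start and −1 at each end (ends before starts at a tie):
Nov 11 16:30 start S2 → 1
Nov 11 18:00 start S1 → 2
Nov 11 19:30 start S4 → 3
Nov 11 21:00 end S2 → 2
Nov 11 21:00 start S3 → 3
Nov 11 23:30 end S1 → 2
Nov 11 23:30 end S3 → 1
Nov 11 23:30 end S4 → 0
Nov 12 08:30 start S5 → 1
Nov 12 12:30 end S5 → 0
Peak is 3, at Nov 11 19:30 (S1, S2, S4).

3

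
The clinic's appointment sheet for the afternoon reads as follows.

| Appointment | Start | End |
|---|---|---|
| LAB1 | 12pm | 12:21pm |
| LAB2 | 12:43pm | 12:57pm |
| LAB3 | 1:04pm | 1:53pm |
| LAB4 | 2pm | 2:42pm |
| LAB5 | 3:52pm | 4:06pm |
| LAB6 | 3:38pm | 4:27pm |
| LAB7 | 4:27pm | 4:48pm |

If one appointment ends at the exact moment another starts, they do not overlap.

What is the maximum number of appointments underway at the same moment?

2

Sort all start/end points and keep a running count:
12pm start LAB1 → 1
12:21pm end LAB1 → 0
12:43pm start LAB2 → 1
12:57pm end LAB2 → 0
1:04pm start LAB3 → 1
1:53pm end LAB3 → 0
2pm start LAB4 → 1
2:42pm end LAB4 → 0
3:38pm start LAB6 → 1
3:52pm start LAB5 → 2
4:06pm end LAB5 → 1
4:27pm end LAB6 → 0
4:27pm start LAB7 → 1
4:48pm end LAB7 → 0
Peak is 2, at 3:52pm (LAB5, LAB6).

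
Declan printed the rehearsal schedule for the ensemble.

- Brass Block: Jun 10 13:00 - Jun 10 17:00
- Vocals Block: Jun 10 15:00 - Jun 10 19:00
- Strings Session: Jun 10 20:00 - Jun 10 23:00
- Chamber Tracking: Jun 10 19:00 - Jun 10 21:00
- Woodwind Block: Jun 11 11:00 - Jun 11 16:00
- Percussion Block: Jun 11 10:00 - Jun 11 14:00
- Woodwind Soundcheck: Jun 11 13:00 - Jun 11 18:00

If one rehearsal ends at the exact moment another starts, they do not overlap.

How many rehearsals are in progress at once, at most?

3

Walk through starts and ends in time order (an end at T is processed before a start at T):
Jun 10 13:00 start Brass Block → 1
Jun 10 15:00 start Vocals Block → 2
Jun 10 17:00 end Brass Block → 1
Jun 10 19:00 end Vocals Block → 0
Jun 10 19:00 start Chamber Tracking → 1
Jun 10 20:00 start Strings Session → 2
Jun 10 21:00 end Chamber Tracking → 1
Jun 10 23:00 end Strings Session → 0
Jun 11 10:00 start Percussion Block → 1
Jun 11 11:00 start Woodwind Block → 2
Jun 11 13:00 start Woodwind Soundcheck → 3
Jun 11 14:00 end Percussion Block → 2
Jun 11 16:00 end Woodwind Block → 1
Jun 11 18:00 end Woodwind Soundcheck → 0
Peak is 3, at Jun 11 13:00 (Percussion Block, Woodwind Block, Woodwind Soundcheck).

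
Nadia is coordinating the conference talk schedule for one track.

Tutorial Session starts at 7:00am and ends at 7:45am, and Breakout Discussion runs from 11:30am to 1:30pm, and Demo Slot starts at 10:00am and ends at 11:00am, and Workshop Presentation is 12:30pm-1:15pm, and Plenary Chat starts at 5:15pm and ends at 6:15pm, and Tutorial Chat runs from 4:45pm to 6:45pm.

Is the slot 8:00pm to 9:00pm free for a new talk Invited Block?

Yes — the slot is free

Tutorial Session: ends 7:45am at or before Invited Block starts 8:00pm → clear.
Demo Slot: ends 11:00am at or before Invited Block starts 8:00pm → clear.
Breakout Discussion: ends 1:30pm at or before Invited Block starts 8:00pm → clear.
Workshop Presentation: ends 1:15pm at or before Invited Block starts 8:00pm → clear.
Tutorial Chat: ends 6:45pm at or before Invited Block starts 8:00pm → clear.
Plenary Chat: ends 6:15pm at or before Invited Block starts 8:00pm → clear.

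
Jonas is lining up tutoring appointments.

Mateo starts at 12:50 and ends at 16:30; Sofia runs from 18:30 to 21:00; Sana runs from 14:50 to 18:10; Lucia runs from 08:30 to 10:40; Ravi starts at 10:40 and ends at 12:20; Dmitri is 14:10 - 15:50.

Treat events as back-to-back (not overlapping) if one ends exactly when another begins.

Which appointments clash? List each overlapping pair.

Dmitri & Mateo, Dmitri & Sana, Mateo & Sana

Check each pair: they overlap iff neither finishes before the other starts.
Sorted by start: Lucia, Ravi, Mateo, Dmitri, Sana, Sofia.
Ravi starts exactly when Lucia ends (back-to-back, no overlap) — done with Lucia.
Mateo starts after Ravi ends — done with Ravi.
Dmitri starts before Mateo ends → Mateo and Dmitri overlap.
Sana starts before Mateo ends → Mateo and Sana overlap.
Sofia starts after Mateo ends.
Sana starts before Dmitri ends → Dmitri and Sana overlap.
Sofia starts after Dmitri ends.
Sofia starts after Sana ends.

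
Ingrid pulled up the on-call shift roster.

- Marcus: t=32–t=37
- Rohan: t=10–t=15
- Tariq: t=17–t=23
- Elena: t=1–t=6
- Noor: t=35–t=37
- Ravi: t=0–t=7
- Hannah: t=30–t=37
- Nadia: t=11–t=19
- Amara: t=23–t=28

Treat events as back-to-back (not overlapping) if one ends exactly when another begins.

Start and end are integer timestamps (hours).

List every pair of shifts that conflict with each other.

Elena & Ravi, Hannah & Marcus, Hannah & Noor, Marcus & Noor, Nadia & Rohan, Nadia & Tariq

Check each pair: they overlap iff neither finishes before the other starts.
Sorted by start: Ravi, Elena, Rohan, Nadia, Tariq, Amara, Hannah, Marcus, Noor.
Elena starts before Ravi ends → Ravi and Elena overlap.
Rohan starts after Ravi ends, so nothing later overlaps Ravi either.
Rohan starts after Elena ends, so nothing later overlaps Elena either.
Nadia starts before Rohan ends → Rohan and Nadia overlap.
Tariq starts after Rohan ends, so nothing later overlaps Rohan either.
Tariq starts before Nadia ends → Nadia and Tariq overlap.
Amara starts after Nadia ends, so nothing later overlaps Nadia either.
Amara starts exactly when Tariq ends (back-to-back, no overlap), so nothing later overlaps Tariq either.
Hannah starts after Amara ends, so nothing later overlaps Amara either.
Marcus starts before Hannah ends → Hannah and Marcus overlap.
Noor starts before Hannah ends → Hannah and Noor overlap.
Noor starts before Marcus ends → Marcus and Noor overlap.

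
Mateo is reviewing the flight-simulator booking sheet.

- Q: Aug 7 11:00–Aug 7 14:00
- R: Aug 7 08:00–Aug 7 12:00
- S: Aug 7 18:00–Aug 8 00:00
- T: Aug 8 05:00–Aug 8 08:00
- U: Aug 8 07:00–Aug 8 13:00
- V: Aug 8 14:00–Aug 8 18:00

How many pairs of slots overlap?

2

Check each pair: they overlap iff neither finishes before the other starts.
Sorted by start: R, Q, S, T, U, V.
Q starts before R ends → R and Q overlap.
S starts after R ends, so R has no further overlaps.
S starts after Q ends, so Q has no further overlaps.
T starts after S ends, so S has no further overlaps.
U starts before T ends → T and U overlap.
V starts after T ends.
V starts after U ends.
Overlapping pairs: Q & R, T & U — 2 in total.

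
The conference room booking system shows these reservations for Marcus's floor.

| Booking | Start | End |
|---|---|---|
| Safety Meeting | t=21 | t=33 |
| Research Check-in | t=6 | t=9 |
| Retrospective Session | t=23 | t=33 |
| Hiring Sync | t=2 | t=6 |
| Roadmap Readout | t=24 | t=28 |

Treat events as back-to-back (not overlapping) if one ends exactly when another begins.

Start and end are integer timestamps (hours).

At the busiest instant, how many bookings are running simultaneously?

Sort all start/end points and keep a running count:
t=2 start Hiring Sync → 1
t=6 end Hiring Sync → 0
t=6 start Research Check-in → 1
t=9 end Research Check-in → 0
t=21 start Safety Meeting → 1
t=23 start Retrospective Session → 2
t=24 start Roadmap Readout → 3
t=28 end Roadmap Readout → 2
t=33 end Retrospective Session → 1
t=33 end Safety Meeting → 0
Peak is 3, at t=24 (Retrospective Session, Roadmap Readout, Safety Meeting).

3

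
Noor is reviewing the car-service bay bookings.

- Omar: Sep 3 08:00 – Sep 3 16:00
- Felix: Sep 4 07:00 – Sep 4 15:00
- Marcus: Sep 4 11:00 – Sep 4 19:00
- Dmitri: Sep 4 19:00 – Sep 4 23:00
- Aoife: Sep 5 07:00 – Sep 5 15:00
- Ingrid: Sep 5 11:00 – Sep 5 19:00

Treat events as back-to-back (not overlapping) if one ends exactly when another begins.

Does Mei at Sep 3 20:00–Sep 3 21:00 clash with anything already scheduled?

Omar: ends Sep 3 16:00 at or before Mei starts Sep 3 20:00 → clear.
Felix: starts Sep 4 07:00 at or after Mei ends Sep 3 21:00 → clear.
Marcus: starts Sep 4 11:00 at or after Mei ends Sep 3 21:00 → clear.
Dmitri: starts Sep 4 19:00 at or after Mei ends Sep 3 21:00 → clear.
Aoife: starts Sep 5 07:00 at or after Mei ends Sep 3 21:00 → clear.
Ingrid: starts Sep 5 11:00 at or after Mei ends Sep 3 21:00 → clear.

No — it doesn't clash with anything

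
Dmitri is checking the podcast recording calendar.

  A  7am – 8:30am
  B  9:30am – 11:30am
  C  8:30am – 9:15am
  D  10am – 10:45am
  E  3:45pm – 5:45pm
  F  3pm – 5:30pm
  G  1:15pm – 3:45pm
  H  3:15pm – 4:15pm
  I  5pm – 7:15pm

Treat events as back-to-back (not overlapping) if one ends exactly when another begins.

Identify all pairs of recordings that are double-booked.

B & D, E & F, E & H, E & I, F & G, F & H, F & I, G & H

Sorted by start: A, C, B, D, G, F, H, E, I.
C starts exactly when A ends (back-to-back, no overlap) — done with A.
B starts after C ends — done with C.
D starts before B ends → B and D overlap.
G starts after B ends — done with B.
G starts after D ends — done with D.
F starts before G ends → G and F overlap.
H starts before G ends → G and H overlap.
E starts exactly when G ends (back-to-back, no overlap) — done with G.
H starts before F ends → F and H overlap.
E starts before F ends → F and E overlap.
I starts before F ends → F and I overlap.
E starts before H ends → H and E overlap.
I starts after H ends.
I starts before E ends → E and I overlap.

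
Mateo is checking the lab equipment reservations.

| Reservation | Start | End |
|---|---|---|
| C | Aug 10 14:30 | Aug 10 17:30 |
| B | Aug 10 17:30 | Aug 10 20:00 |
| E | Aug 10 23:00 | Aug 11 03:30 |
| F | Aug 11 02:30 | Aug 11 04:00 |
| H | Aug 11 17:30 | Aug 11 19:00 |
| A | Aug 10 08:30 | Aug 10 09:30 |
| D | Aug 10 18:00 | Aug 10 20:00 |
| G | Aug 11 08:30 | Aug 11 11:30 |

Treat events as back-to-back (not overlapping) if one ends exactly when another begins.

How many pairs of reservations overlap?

Sorted by start: A, C, B, D, E, F, G, H.
C starts after A ends — done with A.
B starts exactly when C ends (back-to-back, no overlap) — done with C.
D starts before B ends → B and D overlap.
E starts after B ends — done with B.
E starts after D ends — done with D.
F starts before E ends → E and F overlap.
G starts after E ends — done with E.
G starts after F ends — done with F.
H starts after G ends.
Overlapping pairs: B & D, E & F — 2 in total.

2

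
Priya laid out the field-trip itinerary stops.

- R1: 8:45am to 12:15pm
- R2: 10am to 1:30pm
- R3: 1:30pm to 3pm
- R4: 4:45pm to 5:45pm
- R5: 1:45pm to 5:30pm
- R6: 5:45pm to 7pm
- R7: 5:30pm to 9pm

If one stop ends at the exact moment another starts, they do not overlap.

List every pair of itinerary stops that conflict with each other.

Two intervals overlap when each starts before the other ends.
Sorted by start: R1, R2, R3, R5, R4, R7, R6.
R2 starts before R1 ends → R1 and R2 overlap.
R3 starts after R1 ends — done with R1.
R3 starts exactly when R2 ends (back-to-back, no overlap) — done with R2.
R5 starts before R3 ends → R3 and R5 overlap.
R4 starts after R3 ends — done with R3.
R4 starts before R5 ends → R5 and R4 overlap.
R7 starts exactly when R5 ends (back-to-back, no overlap) — done with R5.
R7 starts before R4 ends → R4 and R7 overlap.
R6 starts exactly when R4 ends (back-to-back, no overlap).
R6 starts before R7 ends → R7 and R6 overlap.

R1 & R2, R3 & R5, R4 & R5, R4 & R7, R6 & R7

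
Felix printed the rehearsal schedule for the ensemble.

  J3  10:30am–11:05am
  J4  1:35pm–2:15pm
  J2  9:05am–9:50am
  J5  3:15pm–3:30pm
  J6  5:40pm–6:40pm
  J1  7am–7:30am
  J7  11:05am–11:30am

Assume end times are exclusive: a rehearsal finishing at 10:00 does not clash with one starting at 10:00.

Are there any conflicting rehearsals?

Sorted by start: J1, J2, J3, J7, J4, J5, J6.
J2 starts after J1 ends; J1 is clear from here.
J3 starts after J2 ends; J2 is clear from here.
J7 starts exactly when J3 ends (back-to-back, no overlap); J3 is clear from here.
J4 starts after J7 ends; J7 is clear from here.
J5 starts after J4 ends; J4 is clear from here.
J6 starts after J5 ends.
Every pair is clear; the schedule has no overlaps.

No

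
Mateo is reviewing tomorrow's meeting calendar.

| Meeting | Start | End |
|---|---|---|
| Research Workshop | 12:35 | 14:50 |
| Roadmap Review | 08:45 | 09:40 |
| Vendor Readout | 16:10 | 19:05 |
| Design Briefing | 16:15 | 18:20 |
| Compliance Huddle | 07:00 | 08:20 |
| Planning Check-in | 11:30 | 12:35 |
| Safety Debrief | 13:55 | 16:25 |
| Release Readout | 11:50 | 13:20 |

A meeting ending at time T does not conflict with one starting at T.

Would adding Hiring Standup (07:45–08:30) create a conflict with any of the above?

Compliance Huddle: starts 07:00 before Hiring Standup ends 08:30, and ends 08:20 after Hiring Standup starts 07:45 → overlap.
Roadmap Review: starts 08:45 at or after Hiring Standup ends 08:30 → clear.
Planning Check-in: starts 11:30 at or after Hiring Standup ends 08:30 → clear.
Release Readout: starts 11:50 at or after Hiring Standup ends 08:30 → clear.
Research Workshop: starts 12:35 at or after Hiring Standup ends 08:30 → clear.
Safety Debrief: starts 13:55 at or after Hiring Standup ends 08:30 → clear.
Vendor Readout: starts 16:10 at or after Hiring Standup ends 08:30 → clear.
Design Briefing: starts 16:15 at or after Hiring Standup ends 08:30 → clear.
Hiring Standup overlaps Compliance Huddle.

Yes — it overlaps Compliance Huddle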